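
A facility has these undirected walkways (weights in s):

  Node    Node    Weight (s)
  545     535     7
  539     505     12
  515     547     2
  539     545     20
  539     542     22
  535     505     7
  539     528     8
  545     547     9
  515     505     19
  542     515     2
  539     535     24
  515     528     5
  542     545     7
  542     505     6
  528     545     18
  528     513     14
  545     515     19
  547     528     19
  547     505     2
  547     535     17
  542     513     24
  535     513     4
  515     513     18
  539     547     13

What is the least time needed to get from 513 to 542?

17 s

Settle nodes by increasing distance from 513:
513: 0
535: 4  (via 513)
505: 11  (via 535)
545: 11  (via 535)
547: 13  (via 505)
528: 14  (via 513)
515: 15  (via 547)
542: 17  (via 505)
Shortest route: 513 → 535 → 505 → 542 = 17 s.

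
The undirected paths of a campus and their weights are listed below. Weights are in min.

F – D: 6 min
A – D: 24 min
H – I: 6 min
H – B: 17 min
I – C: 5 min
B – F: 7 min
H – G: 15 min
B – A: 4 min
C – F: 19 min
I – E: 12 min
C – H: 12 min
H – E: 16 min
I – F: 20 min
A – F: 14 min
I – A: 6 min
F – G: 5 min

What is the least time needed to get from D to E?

Compare a few routes:
D–F–I–E: 6+20+12 = 38
D–F–A–I–E: 6+14+6+12 = 38
D–F–B–A–I–E: 6+7+4+6+12 = 35
Cheapest is D–F–B–A–I–E at 35 min.

35 min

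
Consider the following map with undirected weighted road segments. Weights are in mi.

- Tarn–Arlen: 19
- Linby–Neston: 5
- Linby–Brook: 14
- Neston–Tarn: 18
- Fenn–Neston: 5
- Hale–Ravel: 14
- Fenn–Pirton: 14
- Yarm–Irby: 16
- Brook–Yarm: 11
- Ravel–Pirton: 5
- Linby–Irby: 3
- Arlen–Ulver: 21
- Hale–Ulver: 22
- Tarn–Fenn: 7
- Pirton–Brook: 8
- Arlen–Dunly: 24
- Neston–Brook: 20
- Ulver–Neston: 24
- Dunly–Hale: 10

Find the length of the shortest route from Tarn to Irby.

Candidate routes:
Tarn - Fenn - Neston - Brook - Linby - Irby: 7+5+20+14+3 = 49
Tarn - Fenn - Neston - Linby - Irby: 7+5+5+3 = 20
Tarn - Fenn - Pirton - Brook - Linby - Irby: 7+14+8+14+3 = 46
Tarn - Neston - Linby - Irby: 18+5+3 = 26
Cheapest is Tarn - Fenn - Neston - Linby - Irby at 20 mi.

20 mi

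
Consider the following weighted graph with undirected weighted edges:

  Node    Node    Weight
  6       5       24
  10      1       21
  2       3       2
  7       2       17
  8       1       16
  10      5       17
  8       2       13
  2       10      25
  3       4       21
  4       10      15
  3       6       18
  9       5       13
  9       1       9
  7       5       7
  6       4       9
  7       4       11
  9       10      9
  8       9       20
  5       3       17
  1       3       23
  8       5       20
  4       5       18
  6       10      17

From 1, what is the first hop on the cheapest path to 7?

9

Candidate routes:
1–9–10–5–7: 9+9+17+7 = 42
1–3–2–7: 23+2+17 = 42
1–9–5–7: 9+13+7 = 29
Cheapest is 1–9–5–7 at 29.
So from 1 the first move is to 9.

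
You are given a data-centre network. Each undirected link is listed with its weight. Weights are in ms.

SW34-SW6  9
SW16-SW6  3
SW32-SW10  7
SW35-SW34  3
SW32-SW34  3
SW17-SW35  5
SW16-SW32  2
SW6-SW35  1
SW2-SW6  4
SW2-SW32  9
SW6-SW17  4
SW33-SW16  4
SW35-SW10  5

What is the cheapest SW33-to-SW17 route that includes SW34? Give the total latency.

17 ms

Shortest SW33→SW34: SW33–SW16–SW32–SW34 = 9
Shortest SW34→SW17: SW34–SW35–SW17 = 8
Total via SW34: 9 + 8 = 17 ms.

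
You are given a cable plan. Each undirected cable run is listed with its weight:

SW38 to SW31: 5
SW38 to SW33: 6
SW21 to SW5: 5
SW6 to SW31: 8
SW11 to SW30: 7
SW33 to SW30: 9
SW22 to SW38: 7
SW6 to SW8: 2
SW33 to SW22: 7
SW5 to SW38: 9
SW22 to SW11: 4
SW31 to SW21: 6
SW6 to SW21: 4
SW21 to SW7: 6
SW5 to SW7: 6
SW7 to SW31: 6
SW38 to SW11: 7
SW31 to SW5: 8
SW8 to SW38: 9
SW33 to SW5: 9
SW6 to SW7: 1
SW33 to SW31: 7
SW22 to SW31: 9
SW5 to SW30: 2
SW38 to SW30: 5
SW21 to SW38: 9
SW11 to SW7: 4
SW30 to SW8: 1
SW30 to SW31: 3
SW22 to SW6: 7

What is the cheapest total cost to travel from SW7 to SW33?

Candidate routes:
SW7–SW6–SW8–SW30–SW33: 1+2+1+9 = 13
SW7–SW6–SW8–SW30–SW31–SW33: 1+2+1+3+7 = 14
SW7–SW6–SW22–SW33: 1+7+7 = 15
The minimum is 13 via SW7–SW6–SW8–SW30–SW33.

13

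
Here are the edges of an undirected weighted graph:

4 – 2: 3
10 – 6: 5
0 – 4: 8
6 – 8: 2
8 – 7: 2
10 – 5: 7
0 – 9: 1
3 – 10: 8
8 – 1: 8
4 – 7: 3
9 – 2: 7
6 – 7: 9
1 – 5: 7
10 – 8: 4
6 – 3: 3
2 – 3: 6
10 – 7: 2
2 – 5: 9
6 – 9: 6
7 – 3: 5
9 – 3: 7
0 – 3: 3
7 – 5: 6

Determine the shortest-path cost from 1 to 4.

13

Settle nodes by increasing distance from 1:
1: 0
5: 7  (via 1)
8: 8  (via 1)
6: 10  (via 8)
7: 10  (via 8)
10: 12  (via 8)
3: 13  (via 6)
4: 13  (via 7)
Shortest route: 1 → 8 → 7 → 4 = 13.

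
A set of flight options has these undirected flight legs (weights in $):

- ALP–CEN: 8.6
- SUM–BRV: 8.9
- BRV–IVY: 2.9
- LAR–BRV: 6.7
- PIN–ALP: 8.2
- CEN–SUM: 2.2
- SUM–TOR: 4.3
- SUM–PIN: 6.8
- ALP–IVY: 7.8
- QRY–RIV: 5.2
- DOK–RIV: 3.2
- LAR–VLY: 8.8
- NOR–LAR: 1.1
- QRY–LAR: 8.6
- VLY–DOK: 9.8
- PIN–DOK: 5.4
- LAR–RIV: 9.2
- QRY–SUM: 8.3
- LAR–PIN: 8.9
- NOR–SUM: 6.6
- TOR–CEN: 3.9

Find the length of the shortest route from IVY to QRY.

Settle nodes by increasing distance from IVY:
IVY: 0
BRV: 2.9  (via IVY)
ALP: 7.8  (via IVY)
LAR: 9.6  (via BRV)
NOR: 10.7  (via LAR)
SUM: 11.8  (via BRV)
CEN: 14  (via SUM)
PIN: 16  (via ALP)
TOR: 16.1  (via SUM)
QRY: 18.2  (via LAR)
Shortest route: IVY → BRV → LAR → QRY = $18.2.

$18.2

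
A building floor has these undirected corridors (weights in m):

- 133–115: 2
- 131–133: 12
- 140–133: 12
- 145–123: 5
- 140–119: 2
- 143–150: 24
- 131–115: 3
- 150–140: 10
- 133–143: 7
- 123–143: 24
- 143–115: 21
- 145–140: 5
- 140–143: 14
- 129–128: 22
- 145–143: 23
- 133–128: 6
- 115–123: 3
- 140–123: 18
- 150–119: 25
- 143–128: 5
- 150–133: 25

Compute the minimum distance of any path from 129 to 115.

30 m

Shortest distances from 129:
129: 0
128: 22  (via 129)
143: 27  (via 128)
133: 28  (via 128)
115: 30  (via 133)
Shortest route: 129–128–133–115 = 30 m.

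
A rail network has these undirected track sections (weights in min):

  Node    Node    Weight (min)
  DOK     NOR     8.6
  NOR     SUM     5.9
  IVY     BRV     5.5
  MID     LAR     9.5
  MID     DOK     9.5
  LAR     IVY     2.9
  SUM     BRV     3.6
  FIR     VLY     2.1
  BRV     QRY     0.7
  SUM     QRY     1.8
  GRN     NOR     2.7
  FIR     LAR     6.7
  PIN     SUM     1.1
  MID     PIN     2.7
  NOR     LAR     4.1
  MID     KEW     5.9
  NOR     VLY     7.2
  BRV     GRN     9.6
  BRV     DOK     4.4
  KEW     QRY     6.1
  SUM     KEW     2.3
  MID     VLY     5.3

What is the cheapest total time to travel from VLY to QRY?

Enumerating some paths:
VLY - MID - PIN - SUM - BRV - QRY: 5.3+2.7+1.1+3.6+0.7 = 13.4
VLY - MID - PIN - SUM - QRY: 5.3+2.7+1.1+1.8 = 10.9
Cheapest is VLY - MID - PIN - SUM - QRY at 10.9 min.

10.9 min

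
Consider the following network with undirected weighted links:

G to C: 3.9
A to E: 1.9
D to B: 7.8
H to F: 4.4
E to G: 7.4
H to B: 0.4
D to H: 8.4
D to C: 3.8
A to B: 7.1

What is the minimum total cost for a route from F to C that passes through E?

25.1

Shortest F→E: F → H → B → A → E = 13.8
Shortest E→C: E → G → C = 11.3
Total via E: 13.8 + 11.3 = 25.1.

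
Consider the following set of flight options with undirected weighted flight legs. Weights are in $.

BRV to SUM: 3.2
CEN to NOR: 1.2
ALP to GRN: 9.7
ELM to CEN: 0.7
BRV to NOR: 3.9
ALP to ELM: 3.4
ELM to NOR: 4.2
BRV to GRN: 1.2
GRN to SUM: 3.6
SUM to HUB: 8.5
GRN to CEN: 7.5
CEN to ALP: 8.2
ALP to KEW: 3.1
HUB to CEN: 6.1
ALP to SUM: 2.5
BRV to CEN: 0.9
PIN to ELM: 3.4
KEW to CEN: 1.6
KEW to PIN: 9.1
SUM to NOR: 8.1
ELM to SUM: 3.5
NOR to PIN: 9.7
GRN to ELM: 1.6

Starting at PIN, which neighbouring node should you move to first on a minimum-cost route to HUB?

ELM

Candidate routes:
PIN - ELM - CEN - HUB: 3.4+0.7+6.1 = 10.2
PIN - ELM - GRN - BRV - CEN - HUB: 3.4+1.6+1.2+0.9+6.1 = 13.2
PIN - ELM - NOR - CEN - HUB: 3.4+4.2+1.2+6.1 = 14.9
PIN - ELM - SUM - HUB: 3.4+3.5+8.5 = 15.4
The minimum is $10.2 via PIN - ELM - CEN - HUB.
So from PIN the first move is to ELM.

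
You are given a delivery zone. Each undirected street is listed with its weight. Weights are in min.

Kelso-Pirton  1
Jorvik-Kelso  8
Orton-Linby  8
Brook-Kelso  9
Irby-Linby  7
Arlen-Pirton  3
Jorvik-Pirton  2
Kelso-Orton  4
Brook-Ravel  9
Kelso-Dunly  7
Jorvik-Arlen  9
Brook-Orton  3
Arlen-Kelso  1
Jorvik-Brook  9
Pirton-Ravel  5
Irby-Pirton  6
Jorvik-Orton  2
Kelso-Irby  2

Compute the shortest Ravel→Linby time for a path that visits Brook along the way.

20 min

Best Ravel to Brook: Ravel–Brook costing 9
Best Brook to Linby: Brook–Orton–Linby costing 11
Total via Brook: 9 + 11 = 20 min.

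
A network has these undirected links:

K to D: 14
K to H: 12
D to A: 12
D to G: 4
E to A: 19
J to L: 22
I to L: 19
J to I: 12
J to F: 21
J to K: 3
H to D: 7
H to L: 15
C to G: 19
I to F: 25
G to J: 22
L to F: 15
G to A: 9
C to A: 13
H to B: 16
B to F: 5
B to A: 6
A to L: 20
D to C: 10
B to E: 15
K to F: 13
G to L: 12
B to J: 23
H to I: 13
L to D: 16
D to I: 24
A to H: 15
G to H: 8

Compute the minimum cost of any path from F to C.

24

Running Dijkstra from F:
F: 0
B: 5  (via F)
A: 11  (via B)
K: 13  (via F)
L: 15  (via F)
J: 16  (via K)
E: 20  (via B)
G: 20  (via A)
H: 21  (via B)
D: 23  (via A)
C: 24  (via A)
Shortest route: F–B–A–C = 24.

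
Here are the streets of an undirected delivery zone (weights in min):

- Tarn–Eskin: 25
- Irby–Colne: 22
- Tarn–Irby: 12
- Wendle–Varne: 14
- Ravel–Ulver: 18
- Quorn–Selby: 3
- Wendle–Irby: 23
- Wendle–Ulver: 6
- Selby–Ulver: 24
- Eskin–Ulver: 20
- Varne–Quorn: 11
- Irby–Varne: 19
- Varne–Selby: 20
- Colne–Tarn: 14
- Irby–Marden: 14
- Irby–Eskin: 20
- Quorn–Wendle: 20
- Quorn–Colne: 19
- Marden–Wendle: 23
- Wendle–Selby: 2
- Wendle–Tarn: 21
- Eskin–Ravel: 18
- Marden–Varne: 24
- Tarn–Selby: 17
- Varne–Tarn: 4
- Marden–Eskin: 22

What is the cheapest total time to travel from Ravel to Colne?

48 min

Enumerating some paths:
Ravel - Ulver - Wendle - Selby - Quorn - Colne: 18+6+2+3+19 = 48
Ravel - Ulver - Wendle - Varne - Tarn - Colne: 18+6+14+4+14 = 56
Ravel - Eskin - Tarn - Colne: 18+25+14 = 57
The minimum is 48 min via Ravel - Ulver - Wendle - Selby - Quorn - Colne.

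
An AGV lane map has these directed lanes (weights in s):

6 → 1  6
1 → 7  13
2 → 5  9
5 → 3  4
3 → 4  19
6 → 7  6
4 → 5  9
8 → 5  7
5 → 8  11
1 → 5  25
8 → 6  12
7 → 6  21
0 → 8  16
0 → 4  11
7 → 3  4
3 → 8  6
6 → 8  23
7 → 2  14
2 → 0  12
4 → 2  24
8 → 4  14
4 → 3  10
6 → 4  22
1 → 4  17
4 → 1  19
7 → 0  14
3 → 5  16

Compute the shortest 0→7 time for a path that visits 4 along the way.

43 s

Shortest 0→4: 0 → 4 = 11
Shortest 4→7: 4 → 1 → 7 = 32
Total via 4: 11 + 32 = 43 s.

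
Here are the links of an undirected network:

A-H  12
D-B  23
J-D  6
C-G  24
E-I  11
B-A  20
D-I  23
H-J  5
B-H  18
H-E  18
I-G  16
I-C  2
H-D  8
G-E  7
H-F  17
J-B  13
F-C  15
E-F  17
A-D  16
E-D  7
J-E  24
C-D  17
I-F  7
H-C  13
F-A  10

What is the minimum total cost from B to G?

Shortest distances from B:
B: 0
J: 13  (via B)
H: 18  (via B)
D: 19  (via J)
A: 20  (via B)
E: 26  (via D)
F: 30  (via A)
C: 31  (via H)
G: 33  (via E)
Shortest route: B–J–D–E–G = 33.

33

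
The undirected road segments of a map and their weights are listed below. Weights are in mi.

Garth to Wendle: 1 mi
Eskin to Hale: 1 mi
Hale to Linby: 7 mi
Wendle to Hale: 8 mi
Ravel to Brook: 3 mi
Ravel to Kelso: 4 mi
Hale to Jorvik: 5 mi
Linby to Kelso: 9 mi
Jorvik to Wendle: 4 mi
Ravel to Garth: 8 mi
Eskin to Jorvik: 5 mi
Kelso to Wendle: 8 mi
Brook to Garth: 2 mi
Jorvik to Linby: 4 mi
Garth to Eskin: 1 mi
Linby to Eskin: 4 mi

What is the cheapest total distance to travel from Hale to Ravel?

7 mi

Shortest distances from Hale:
Hale: 0
Eskin: 1  (via Hale)
Garth: 2  (via Eskin)
Wendle: 3  (via Garth)
Brook: 4  (via Garth)
Linby: 5  (via Eskin)
Jorvik: 5  (via Hale)
Ravel: 7  (via Brook)
Shortest route: Hale–Eskin–Garth–Brook–Ravel = 7 mi.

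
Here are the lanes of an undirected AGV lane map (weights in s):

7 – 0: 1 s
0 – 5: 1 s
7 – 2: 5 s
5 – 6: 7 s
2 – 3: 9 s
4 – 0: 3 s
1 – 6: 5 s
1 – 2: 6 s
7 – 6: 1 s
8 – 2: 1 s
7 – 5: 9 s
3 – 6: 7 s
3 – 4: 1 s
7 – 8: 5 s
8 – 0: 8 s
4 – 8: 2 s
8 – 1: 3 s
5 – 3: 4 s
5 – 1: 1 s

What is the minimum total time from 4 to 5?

Settle nodes by increasing distance from 4:
4: 0
3: 1  (via 4)
8: 2  (via 4)
0: 3  (via 4)
2: 3  (via 8)
5: 4  (via 0)
Shortest route: 4 → 0 → 5 = 4 s.

4 s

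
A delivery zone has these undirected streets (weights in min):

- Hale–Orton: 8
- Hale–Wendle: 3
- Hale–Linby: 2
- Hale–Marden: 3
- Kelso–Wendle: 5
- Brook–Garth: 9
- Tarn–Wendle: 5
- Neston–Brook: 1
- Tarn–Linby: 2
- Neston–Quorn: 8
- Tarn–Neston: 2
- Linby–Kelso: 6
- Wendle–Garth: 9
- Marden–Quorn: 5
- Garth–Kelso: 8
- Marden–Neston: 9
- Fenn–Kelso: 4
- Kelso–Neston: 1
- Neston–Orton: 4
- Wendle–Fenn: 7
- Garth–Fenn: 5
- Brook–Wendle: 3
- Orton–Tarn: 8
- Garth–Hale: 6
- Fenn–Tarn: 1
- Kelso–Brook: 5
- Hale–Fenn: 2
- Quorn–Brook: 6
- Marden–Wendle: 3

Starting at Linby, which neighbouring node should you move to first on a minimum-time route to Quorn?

Hale

Enumerating some paths:
Linby - Tarn - Neston - Brook - Quorn: 2+2+1+6 = 11
Linby - Hale - Marden - Quorn: 2+3+5 = 10
Cheapest is Linby - Hale - Marden - Quorn at 10 min.
So from Linby the first move is to Hale.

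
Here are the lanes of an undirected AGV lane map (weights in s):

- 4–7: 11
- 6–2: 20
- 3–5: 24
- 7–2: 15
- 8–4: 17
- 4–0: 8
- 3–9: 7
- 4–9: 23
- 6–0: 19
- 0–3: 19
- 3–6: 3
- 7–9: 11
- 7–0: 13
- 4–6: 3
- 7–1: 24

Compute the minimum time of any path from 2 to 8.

Compare a few routes:
2–6–4–8: 20+3+17 = 40
2–7–4–8: 15+11+17 = 43
The minimum is 40 s via 2–6–4–8.

40 s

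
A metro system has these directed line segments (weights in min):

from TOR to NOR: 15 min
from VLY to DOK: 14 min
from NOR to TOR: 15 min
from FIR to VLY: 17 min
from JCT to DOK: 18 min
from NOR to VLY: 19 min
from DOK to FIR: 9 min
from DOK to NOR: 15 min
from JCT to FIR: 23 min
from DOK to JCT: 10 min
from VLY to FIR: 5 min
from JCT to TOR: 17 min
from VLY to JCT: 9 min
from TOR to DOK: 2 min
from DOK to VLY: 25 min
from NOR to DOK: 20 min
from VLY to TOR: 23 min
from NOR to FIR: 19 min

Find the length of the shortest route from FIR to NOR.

46 min

Enumerating some paths:
FIR - VLY - DOK - NOR: 17+14+15 = 46
FIR - VLY - TOR - NOR: 17+23+15 = 55
Cheapest is FIR - VLY - DOK - NOR at 46 min.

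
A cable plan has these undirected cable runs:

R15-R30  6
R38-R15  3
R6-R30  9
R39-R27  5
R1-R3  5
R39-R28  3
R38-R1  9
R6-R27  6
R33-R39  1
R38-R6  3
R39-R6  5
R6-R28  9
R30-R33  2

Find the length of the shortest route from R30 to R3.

23

Compare a few routes:
R30–R15–R38–R1–R3: 6+3+9+5 = 23
R30–R33–R39–R6–R38–R1–R3: 2+1+5+3+9+5 = 25
R30–R6–R38–R1–R3: 9+3+9+5 = 26
Cheapest is R30–R15–R38–R1–R3 at 23.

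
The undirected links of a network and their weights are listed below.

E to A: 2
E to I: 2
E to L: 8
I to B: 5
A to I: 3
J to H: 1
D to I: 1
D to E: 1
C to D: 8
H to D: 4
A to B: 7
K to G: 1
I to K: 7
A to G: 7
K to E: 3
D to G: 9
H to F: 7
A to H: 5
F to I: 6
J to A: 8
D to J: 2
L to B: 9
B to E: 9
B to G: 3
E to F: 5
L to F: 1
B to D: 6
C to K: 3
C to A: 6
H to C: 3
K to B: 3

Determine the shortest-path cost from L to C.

Enumerating some paths:
L–F–H–C: 1+7+3 = 11
L–F–E–K–C: 1+5+3+3 = 12
Cheapest is L–F–H–C at 11.

11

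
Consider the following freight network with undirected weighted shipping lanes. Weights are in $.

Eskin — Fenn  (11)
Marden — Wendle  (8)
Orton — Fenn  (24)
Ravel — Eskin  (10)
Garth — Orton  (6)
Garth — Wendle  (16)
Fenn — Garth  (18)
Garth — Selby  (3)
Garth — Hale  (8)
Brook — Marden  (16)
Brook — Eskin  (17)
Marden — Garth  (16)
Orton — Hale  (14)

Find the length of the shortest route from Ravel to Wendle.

Running Dijkstra from Ravel:
Ravel: 0
Eskin: 10  (via Ravel)
Fenn: 21  (via Eskin)
Brook: 27  (via Eskin)
Garth: 39  (via Fenn)
Selby: 42  (via Garth)
Marden: 43  (via Brook)
Orton: 45  (via Fenn)
Hale: 47  (via Garth)
Wendle: 51  (via Marden)
Shortest route: Ravel → Eskin → Brook → Marden → Wendle = $51.

$51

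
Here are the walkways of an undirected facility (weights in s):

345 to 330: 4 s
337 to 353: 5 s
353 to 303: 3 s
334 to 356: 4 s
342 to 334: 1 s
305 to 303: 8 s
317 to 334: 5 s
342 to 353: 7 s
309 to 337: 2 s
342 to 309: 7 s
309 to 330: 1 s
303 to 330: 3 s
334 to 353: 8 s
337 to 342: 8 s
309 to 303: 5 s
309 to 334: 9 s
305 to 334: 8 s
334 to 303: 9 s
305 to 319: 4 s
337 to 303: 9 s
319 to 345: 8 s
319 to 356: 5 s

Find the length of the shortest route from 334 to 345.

Candidate routes:
334–309–330–345: 9+1+4 = 14
334–342–309–330–345: 1+7+1+4 = 13
The minimum is 13 s via 334–342–309–330–345.

13 s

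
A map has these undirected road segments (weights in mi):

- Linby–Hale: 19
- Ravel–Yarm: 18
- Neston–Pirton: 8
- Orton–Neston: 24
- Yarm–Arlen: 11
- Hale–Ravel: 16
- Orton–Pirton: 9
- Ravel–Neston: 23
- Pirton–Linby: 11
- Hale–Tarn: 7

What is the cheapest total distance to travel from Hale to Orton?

39 mi

Enumerating some paths:
Hale–Ravel–Neston–Pirton–Orton: 16+23+8+9 = 56
Hale–Linby–Pirton–Orton: 19+11+9 = 39
Hale–Linby–Pirton–Neston–Orton: 19+11+8+24 = 62
The minimum is 39 mi via Hale–Linby–Pirton–Orton.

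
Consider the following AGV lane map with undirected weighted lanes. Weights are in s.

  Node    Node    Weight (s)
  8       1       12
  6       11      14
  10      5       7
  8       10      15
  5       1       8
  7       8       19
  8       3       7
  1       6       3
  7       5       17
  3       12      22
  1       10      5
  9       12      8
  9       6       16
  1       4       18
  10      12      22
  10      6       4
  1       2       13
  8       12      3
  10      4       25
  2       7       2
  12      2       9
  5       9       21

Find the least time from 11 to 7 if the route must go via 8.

Best 11 to 8: 11–6–1–8 costing 29
Best 8 to 7: 8–12–2–7 costing 14
Total via 8: 29 + 14 = 43 s.

43 s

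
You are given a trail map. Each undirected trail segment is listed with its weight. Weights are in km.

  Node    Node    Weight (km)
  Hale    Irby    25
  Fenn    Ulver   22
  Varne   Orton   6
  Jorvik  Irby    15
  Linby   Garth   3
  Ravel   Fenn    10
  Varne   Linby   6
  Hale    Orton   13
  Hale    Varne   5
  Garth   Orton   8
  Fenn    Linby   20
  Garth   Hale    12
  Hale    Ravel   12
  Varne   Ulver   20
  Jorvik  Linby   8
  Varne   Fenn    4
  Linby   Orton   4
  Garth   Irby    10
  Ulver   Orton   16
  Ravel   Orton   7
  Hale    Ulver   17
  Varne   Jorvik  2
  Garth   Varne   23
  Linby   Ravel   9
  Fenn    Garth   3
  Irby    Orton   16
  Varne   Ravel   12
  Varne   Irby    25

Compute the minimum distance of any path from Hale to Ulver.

17 km

Running Dijkstra from Hale:
Hale: 0
Varne: 5  (via Hale)
Jorvik: 7  (via Varne)
Fenn: 9  (via Varne)
Orton: 11  (via Varne)
Linby: 11  (via Varne)
Garth: 12  (via Hale)
Ravel: 12  (via Hale)
Ulver: 17  (via Hale)
Shortest route: Hale → Ulver = 17 km.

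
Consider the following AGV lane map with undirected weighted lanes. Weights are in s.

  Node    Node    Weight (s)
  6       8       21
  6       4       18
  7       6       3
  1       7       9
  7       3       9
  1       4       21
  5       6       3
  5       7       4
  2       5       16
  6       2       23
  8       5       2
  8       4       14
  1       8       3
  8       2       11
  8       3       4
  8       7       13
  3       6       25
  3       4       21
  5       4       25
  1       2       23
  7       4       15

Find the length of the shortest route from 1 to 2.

Running Dijkstra from 1:
1: 0
8: 3  (via 1)
5: 5  (via 8)
3: 7  (via 8)
6: 8  (via 5)
7: 9  (via 1)
2: 14  (via 8)
Shortest route: 1 → 8 → 2 = 14 s.

14 s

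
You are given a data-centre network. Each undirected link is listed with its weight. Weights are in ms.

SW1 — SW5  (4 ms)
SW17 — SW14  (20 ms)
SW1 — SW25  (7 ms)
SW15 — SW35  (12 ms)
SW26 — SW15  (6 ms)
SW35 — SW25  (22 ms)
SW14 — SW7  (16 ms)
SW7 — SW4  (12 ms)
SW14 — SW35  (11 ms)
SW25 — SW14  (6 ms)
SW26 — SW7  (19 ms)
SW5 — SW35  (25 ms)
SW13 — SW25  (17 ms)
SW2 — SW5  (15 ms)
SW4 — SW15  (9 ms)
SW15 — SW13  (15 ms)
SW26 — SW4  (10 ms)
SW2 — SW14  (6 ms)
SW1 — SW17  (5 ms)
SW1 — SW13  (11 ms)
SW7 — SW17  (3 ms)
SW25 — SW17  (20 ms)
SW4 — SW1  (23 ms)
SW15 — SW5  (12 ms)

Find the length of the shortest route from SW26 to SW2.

Enumerating some paths:
SW26 → SW15 → SW35 → SW14 → SW2: 6+12+11+6 = 35
SW26 → SW15 → SW5 → SW2: 6+12+15 = 33
The minimum is 33 ms via SW26 → SW15 → SW5 → SW2.

33 ms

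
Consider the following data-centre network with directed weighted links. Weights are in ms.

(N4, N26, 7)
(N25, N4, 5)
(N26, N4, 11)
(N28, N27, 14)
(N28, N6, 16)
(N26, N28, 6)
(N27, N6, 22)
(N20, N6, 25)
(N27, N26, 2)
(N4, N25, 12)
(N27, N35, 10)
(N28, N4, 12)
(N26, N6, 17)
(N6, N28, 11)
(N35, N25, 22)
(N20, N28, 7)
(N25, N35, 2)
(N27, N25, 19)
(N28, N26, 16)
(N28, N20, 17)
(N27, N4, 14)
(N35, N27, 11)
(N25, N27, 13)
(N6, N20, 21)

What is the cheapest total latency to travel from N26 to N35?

Running Dijkstra from N26:
N26: 0
N28: 6  (via N26)
N4: 11  (via N26)
N6: 17  (via N26)
N27: 20  (via N28)
N20: 23  (via N28)
N25: 23  (via N4)
N35: 25  (via N25)
Shortest route: N26–N4–N25–N35 = 25 ms.

25 ms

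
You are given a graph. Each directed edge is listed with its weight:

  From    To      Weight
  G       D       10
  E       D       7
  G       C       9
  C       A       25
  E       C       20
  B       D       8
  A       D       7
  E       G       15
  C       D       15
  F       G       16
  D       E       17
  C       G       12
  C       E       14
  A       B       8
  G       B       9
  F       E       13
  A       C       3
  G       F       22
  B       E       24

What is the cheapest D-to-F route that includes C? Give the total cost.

Shortest D→C: D → E → C = 37
Shortest C→F: C → G → F = 34
Total via C: 37 + 34 = 71.

71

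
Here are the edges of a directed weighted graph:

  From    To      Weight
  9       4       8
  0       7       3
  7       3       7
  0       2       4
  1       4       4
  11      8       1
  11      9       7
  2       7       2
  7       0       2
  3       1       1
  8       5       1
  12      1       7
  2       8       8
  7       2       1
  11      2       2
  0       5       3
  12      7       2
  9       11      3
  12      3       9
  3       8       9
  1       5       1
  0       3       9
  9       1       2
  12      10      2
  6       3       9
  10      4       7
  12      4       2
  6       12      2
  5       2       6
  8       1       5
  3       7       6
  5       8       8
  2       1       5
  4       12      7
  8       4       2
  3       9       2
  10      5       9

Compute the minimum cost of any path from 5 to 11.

20

Settle nodes by increasing distance from 5:
5: 0
2: 6  (via 5)
7: 8  (via 2)
8: 8  (via 5)
0: 10  (via 7)
4: 10  (via 8)
1: 11  (via 2)
3: 15  (via 7)
9: 17  (via 3)
12: 17  (via 4)
10: 19  (via 12)
11: 20  (via 9)
Shortest route: 5 → 2 → 7 → 3 → 9 → 11 = 20.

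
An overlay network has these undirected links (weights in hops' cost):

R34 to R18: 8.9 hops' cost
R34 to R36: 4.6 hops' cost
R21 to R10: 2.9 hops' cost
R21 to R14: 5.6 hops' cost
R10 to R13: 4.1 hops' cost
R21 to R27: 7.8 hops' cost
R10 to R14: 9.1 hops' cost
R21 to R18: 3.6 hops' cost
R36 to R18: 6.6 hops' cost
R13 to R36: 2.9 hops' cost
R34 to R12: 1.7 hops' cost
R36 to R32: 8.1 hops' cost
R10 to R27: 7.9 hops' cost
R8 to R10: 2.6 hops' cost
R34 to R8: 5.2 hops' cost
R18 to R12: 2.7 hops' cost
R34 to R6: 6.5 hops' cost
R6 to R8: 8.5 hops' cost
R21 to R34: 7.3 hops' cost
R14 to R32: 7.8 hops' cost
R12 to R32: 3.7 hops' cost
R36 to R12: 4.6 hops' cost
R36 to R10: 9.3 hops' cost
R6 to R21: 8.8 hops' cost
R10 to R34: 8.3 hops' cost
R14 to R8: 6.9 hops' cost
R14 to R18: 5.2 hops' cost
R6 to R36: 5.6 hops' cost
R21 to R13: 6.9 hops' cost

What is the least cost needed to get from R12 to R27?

Settle nodes by increasing distance from R12:
R12: 0
R34: 1.7  (via R12)
R18: 2.7  (via R12)
R32: 3.7  (via R12)
R36: 4.6  (via R12)
R21: 6.3  (via R18)
R8: 6.9  (via R34)
R13: 7.5  (via R36)
R14: 7.9  (via R18)
R6: 8.2  (via R34)
R10: 9.2  (via R21)
R27: 14.1  (via R21)
Shortest route: R12 → R18 → R21 → R27 = 14.1 hops' cost.

14.1 hops' cost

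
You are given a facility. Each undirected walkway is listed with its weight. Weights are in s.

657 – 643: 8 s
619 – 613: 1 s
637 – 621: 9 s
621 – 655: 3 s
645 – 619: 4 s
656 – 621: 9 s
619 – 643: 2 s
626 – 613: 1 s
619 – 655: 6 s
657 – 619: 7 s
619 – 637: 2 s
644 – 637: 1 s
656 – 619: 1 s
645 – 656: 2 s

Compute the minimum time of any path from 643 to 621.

Compare a few routes:
643–619–637–621: 2+2+9 = 13
643–619–655–621: 2+6+3 = 11
643–619–656–621: 2+1+9 = 12
643–619–645–656–621: 2+4+2+9 = 17
Cheapest is 643–619–655–621 at 11 s.

11 s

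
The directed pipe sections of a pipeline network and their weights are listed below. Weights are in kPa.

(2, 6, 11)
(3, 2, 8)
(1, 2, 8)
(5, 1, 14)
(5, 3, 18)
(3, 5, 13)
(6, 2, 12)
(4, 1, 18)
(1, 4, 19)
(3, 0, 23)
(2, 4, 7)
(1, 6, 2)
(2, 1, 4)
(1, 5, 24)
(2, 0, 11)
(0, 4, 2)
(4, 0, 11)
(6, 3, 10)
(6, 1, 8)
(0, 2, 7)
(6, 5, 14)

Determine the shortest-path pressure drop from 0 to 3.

Shortest distances from 0:
0: 0
4: 2  (via 0)
2: 7  (via 0)
1: 11  (via 2)
6: 13  (via 1)
3: 23  (via 6)
Shortest route: 0–2–1–6–3 = 23 kPa.

23 kPa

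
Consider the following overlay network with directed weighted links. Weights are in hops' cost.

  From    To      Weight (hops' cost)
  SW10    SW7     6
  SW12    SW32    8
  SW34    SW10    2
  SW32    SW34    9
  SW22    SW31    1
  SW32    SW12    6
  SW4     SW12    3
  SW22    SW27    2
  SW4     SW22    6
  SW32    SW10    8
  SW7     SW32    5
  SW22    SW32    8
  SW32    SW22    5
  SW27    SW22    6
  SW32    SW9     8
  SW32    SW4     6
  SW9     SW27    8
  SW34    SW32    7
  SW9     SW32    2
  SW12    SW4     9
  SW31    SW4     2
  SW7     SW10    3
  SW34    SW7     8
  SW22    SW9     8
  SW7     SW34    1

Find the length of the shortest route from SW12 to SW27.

Compare a few routes:
SW12 - SW32 - SW22 - SW27: 8+5+2 = 15
SW12 - SW4 - SW22 - SW27: 9+6+2 = 17
SW12 - SW32 - SW4 - SW22 - SW27: 8+6+6+2 = 22
Cheapest is SW12 - SW32 - SW22 - SW27 at 15 hops' cost.

15 hops' cost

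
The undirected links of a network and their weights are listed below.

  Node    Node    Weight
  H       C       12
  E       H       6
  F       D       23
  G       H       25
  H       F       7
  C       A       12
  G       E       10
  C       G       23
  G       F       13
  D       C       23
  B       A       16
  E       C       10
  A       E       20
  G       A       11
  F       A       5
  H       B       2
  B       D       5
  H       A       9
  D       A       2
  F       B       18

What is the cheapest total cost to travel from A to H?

Compare a few routes:
A–F–H: 5+7 = 12
A–H: 9 = 9
Cheapest is A–H at 9.

9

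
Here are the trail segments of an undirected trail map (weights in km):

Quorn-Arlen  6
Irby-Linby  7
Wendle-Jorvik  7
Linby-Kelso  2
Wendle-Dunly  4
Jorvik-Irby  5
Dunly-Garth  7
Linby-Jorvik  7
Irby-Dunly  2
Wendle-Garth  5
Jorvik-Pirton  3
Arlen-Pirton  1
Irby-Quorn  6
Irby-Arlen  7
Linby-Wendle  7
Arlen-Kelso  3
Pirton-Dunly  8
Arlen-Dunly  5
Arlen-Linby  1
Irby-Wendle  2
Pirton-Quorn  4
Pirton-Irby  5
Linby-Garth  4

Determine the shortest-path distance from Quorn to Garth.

10 km

Candidate routes:
Quorn → Irby → Wendle → Garth: 6+2+5 = 13
Quorn → Pirton → Arlen → Linby → Garth: 4+1+1+4 = 10
Quorn → Arlen → Linby → Garth: 6+1+4 = 11
Quorn → Pirton → Arlen → Kelso → Linby → Garth: 4+1+3+2+4 = 14
Cheapest is Quorn → Pirton → Arlen → Linby → Garth at 10 km.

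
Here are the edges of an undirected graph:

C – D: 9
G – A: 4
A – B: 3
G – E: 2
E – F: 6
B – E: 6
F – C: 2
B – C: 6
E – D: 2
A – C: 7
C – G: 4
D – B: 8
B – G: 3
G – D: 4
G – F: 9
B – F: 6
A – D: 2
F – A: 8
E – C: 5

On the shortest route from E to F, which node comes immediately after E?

Candidate routes:
E - G - C - F: 2+4+2 = 8
E - G - F: 2+9 = 11
E - C - F: 5+2 = 7
E - F: 6 = 6
The minimum is 6 via E - F.
So from E the first move is to F.

F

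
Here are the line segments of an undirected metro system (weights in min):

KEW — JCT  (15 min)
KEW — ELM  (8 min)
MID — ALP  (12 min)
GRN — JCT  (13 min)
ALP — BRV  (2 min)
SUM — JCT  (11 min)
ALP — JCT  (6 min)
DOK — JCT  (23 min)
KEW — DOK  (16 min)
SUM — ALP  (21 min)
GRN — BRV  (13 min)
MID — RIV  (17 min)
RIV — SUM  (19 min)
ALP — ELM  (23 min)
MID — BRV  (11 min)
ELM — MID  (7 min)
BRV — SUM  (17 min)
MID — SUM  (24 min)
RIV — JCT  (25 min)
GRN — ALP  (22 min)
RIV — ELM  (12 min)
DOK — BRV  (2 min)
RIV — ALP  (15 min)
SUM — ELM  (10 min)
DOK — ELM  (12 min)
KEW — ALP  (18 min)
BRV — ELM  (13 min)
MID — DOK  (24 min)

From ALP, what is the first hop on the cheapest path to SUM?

JCT

Compare a few routes:
ALP–JCT–SUM: 6+11 = 17
ALP–SUM: 21 = 21
ALP–BRV–SUM: 2+17 = 19
The minimum is 17 min via ALP–JCT–SUM.
So from ALP the first move is to JCT.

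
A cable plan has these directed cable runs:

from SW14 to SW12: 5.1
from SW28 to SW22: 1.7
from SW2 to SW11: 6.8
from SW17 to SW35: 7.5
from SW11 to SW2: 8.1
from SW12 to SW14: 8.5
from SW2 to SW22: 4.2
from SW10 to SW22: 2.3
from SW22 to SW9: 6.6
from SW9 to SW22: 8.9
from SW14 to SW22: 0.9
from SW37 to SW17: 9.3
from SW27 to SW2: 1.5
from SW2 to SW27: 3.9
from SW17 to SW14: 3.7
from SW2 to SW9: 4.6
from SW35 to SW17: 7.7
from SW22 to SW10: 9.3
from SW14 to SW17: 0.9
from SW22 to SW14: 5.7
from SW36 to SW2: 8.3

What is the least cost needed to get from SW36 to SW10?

Enumerating some paths:
SW36 → SW2 → SW9 → SW22 → SW10: 8.3+4.6+8.9+9.3 = 31.1
SW36 → SW2 → SW22 → SW10: 8.3+4.2+9.3 = 21.8
The minimum is 21.8 via SW36 → SW2 → SW22 → SW10.

21.8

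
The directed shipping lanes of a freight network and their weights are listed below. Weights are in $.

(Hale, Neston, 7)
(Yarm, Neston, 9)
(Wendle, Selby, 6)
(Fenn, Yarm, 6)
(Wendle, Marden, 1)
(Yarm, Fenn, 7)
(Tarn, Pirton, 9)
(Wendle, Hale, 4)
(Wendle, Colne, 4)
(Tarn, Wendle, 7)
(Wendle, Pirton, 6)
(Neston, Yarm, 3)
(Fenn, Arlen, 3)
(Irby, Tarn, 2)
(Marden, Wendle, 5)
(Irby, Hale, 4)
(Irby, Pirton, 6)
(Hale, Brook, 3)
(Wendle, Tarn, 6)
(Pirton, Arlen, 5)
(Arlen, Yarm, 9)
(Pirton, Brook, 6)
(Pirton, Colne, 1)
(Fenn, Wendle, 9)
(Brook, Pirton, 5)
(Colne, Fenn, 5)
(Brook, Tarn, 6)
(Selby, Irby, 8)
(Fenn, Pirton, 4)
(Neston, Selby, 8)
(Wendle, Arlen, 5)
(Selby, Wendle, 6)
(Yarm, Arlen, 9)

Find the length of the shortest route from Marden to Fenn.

$14

Settle nodes by increasing distance from Marden:
Marden: 0
Wendle: 5  (via Marden)
Hale: 9  (via Wendle)
Colne: 9  (via Wendle)
Arlen: 10  (via Wendle)
Pirton: 11  (via Wendle)
Selby: 11  (via Wendle)
Tarn: 11  (via Wendle)
Brook: 12  (via Hale)
Fenn: 14  (via Colne)
Shortest route: Marden → Wendle → Colne → Fenn = $14.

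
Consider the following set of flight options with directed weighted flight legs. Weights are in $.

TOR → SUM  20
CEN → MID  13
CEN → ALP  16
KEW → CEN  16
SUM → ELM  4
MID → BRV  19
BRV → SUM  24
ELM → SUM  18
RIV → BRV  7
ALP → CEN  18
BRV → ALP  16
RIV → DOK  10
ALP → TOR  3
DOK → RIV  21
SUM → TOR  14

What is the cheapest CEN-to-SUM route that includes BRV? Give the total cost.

$56

Shortest CEN→BRV: CEN → MID → BRV = 32
Best BRV to SUM: BRV → SUM costing 24
Total via BRV: 32 + 24 = $56.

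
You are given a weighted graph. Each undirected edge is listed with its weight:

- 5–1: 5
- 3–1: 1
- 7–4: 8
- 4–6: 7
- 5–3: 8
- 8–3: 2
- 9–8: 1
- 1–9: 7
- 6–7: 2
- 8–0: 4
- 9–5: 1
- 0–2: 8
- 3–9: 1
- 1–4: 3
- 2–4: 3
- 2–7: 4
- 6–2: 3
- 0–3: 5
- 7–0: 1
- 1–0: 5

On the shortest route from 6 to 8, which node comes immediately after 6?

Compare a few routes:
6–7–0–8: 2+1+4 = 7
6–7–0–3–9–8: 2+1+5+1+1 = 10
Cheapest is 6–7–0–8 at 7.
So from 6 the first move is to 7.

7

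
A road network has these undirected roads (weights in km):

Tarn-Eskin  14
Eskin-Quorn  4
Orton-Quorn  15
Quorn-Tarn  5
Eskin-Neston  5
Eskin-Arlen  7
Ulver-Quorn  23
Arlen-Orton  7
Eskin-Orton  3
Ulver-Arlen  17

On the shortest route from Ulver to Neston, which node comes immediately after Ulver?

Arlen

Enumerating some paths:
Ulver–Quorn–Orton–Eskin–Neston: 23+15+3+5 = 46
Ulver–Arlen–Orton–Eskin–Neston: 17+7+3+5 = 32
Ulver–Quorn–Eskin–Neston: 23+4+5 = 32
Ulver–Arlen–Eskin–Neston: 17+7+5 = 29
Cheapest is Ulver–Arlen–Eskin–Neston at 29 km.
So from Ulver the first move is to Arlen.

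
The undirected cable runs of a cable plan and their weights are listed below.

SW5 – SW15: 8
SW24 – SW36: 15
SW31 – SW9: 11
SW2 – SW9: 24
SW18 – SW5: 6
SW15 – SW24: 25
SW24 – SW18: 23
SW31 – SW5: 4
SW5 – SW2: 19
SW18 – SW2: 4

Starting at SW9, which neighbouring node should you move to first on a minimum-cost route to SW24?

SW31

Enumerating some paths:
SW9–SW2–SW18–SW24: 24+4+23 = 51
SW9–SW31–SW5–SW15–SW24: 11+4+8+25 = 48
SW9–SW31–SW5–SW18–SW24: 11+4+6+23 = 44
Cheapest is SW9–SW31–SW5–SW18–SW24 at 44.
So from SW9 the first move is to SW31.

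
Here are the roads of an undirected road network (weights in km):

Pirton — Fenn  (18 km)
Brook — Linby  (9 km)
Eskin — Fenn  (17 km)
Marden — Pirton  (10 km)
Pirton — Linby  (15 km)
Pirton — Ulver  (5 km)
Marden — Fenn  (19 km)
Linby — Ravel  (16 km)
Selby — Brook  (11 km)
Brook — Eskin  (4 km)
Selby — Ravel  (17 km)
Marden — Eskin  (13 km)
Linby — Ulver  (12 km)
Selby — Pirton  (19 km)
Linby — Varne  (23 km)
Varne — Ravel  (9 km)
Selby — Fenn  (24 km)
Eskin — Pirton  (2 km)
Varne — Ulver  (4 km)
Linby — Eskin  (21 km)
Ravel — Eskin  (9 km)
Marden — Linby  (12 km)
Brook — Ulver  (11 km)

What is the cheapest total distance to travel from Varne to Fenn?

Candidate routes:
Varne–Ulver–Pirton–Eskin–Fenn: 4+5+2+17 = 28
Varne–Ulver–Pirton–Fenn: 4+5+18 = 27
Varne–Ravel–Eskin–Fenn: 9+9+17 = 35
The minimum is 27 km via Varne–Ulver–Pirton–Fenn.

27 km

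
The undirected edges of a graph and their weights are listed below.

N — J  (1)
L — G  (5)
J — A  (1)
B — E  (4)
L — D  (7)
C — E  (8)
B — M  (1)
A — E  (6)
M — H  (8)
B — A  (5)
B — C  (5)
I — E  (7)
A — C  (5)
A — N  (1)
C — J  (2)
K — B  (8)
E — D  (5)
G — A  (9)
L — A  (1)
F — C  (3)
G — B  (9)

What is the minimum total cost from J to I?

14

Enumerating some paths:
J - A - E - I: 1+6+7 = 14
J - A - B - E - I: 1+5+4+7 = 17
J - N - A - E - I: 1+1+6+7 = 15
J - C - E - I: 2+8+7 = 17
Cheapest is J - A - E - I at 14.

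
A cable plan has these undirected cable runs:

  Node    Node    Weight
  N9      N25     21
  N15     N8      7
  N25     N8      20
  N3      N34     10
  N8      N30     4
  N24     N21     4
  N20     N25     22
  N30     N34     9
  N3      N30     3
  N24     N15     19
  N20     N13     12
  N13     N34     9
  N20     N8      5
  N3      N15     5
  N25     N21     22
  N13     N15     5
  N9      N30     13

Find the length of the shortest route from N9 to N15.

21

Shortest distances from N9:
N9: 0
N30: 13  (via N9)
N3: 16  (via N30)
N8: 17  (via N30)
N15: 21  (via N3)
Shortest route: N9 → N30 → N3 → N15 = 21.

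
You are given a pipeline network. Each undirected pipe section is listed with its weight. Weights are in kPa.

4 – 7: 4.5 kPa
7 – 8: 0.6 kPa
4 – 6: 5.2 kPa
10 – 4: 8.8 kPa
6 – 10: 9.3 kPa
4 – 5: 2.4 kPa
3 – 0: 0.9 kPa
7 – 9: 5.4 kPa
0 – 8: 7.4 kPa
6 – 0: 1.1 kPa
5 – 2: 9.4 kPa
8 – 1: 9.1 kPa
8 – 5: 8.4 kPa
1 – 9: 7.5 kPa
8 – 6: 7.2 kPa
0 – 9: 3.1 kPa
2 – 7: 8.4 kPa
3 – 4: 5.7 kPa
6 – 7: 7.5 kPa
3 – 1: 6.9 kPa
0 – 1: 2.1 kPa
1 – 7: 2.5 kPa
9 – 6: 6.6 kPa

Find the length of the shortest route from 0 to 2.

13 kPa

Running Dijkstra from 0:
0: 0
3: 0.9  (via 0)
6: 1.1  (via 0)
1: 2.1  (via 0)
9: 3.1  (via 0)
7: 4.6  (via 1)
8: 5.2  (via 7)
4: 6.3  (via 6)
5: 8.7  (via 4)
10: 10.4  (via 6)
2: 13  (via 7)
Shortest route: 0–1–7–2 = 13 kPa.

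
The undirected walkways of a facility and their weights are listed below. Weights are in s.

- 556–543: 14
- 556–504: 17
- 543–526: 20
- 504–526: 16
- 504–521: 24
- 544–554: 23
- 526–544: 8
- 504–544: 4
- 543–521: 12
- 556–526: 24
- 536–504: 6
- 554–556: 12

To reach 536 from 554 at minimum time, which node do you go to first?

544

Enumerating some paths:
554 - 544 - 504 - 536: 23+4+6 = 33
554 - 556 - 504 - 536: 12+17+6 = 35
Cheapest is 554 - 544 - 504 - 536 at 33 s.
So from 554 the first move is to 544.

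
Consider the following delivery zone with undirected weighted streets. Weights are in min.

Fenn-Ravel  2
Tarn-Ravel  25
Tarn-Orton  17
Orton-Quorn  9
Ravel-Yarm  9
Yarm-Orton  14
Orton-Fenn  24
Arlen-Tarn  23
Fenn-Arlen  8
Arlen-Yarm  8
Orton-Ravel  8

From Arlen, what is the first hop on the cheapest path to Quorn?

Compare a few routes:
Arlen–Yarm–Orton–Quorn: 8+14+9 = 31
Arlen–Fenn–Ravel–Orton–Quorn: 8+2+8+9 = 27
The minimum is 27 min via Arlen–Fenn–Ravel–Orton–Quorn.
So from Arlen the first move is to Fenn.

Fenn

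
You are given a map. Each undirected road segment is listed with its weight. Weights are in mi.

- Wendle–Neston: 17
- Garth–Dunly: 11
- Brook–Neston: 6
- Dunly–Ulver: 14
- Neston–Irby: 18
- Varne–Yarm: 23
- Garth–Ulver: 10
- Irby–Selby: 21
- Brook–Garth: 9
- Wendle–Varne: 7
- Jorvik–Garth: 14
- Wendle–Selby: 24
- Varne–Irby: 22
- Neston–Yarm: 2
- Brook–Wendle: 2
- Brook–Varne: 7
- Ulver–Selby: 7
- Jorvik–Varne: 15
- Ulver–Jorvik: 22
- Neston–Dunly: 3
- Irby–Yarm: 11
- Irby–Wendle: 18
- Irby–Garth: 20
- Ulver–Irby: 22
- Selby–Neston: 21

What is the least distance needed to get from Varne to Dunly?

Shortest distances from Varne:
Varne: 0
Wendle: 7  (via Varne)
Brook: 7  (via Varne)
Neston: 13  (via Brook)
Yarm: 15  (via Neston)
Jorvik: 15  (via Varne)
Dunly: 16  (via Neston)
Shortest route: Varne–Brook–Neston–Dunly = 16 mi.

16 mi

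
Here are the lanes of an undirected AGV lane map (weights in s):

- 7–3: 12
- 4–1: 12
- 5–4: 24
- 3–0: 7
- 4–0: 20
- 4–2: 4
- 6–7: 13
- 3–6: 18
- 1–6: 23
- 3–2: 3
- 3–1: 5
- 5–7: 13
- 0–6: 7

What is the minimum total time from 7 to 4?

Candidate routes:
7–3–2–4: 12+3+4 = 19
7–3–1–4: 12+5+12 = 29
7–6–0–3–2–4: 13+7+7+3+4 = 34
The minimum is 19 s via 7–3–2–4.

19 s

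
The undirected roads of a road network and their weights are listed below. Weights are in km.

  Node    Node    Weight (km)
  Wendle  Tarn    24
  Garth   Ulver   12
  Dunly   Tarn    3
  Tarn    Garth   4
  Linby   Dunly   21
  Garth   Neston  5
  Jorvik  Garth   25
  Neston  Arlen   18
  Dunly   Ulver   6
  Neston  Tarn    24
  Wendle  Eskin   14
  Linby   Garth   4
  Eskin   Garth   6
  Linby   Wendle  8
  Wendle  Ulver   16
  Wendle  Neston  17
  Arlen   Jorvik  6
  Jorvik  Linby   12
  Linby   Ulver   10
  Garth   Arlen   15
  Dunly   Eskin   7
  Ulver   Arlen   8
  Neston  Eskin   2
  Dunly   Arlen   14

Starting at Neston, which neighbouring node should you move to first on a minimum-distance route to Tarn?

Garth

Compare a few routes:
Neston - Garth - Tarn: 5+4 = 9
Neston - Eskin - Dunly - Tarn: 2+7+3 = 12
Neston - Eskin - Garth - Tarn: 2+6+4 = 12
The minimum is 9 km via Neston - Garth - Tarn.
So from Neston the first move is to Garth.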